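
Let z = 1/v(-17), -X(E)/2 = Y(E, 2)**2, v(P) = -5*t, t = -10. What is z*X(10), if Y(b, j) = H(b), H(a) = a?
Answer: -4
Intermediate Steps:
Y(b, j) = b
v(P) = 50 (v(P) = -5*(-10) = 50)
X(E) = -2*E**2
z = 1/50 ≈ 0.020000
z*X(10) = (-2*10**2)/50 = (-2*100)/50 = (1/50)*(-200) = -4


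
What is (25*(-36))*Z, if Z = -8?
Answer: 7200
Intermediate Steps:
(25*(-36))*Z = (25*(-36))*(-8) = -900*(-8) = 7200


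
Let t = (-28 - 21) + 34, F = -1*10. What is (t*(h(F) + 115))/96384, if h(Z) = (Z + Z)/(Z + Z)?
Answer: -145/8032 ≈ -0.018053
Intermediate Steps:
F = -10
t = -15 (t = -49 + 34 = -15)
h(Z) = 1 (h(Z) = (2*Z)/((2*Z)) = (2*Z)*(1/(2*Z)) = 1)
(t*(h(F) + 115))/96384 = -15*(1 + 115)/96384 = -15*116*(1/96384) = -1740*1/96384 = -145/8032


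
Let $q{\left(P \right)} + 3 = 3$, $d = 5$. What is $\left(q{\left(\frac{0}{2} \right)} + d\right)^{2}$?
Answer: $25$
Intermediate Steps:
$q{\left(P \right)} = 0$ ($q{\left(P \right)} = -3 + 3 = 0$)
$\left(q{\left(\frac{0}{2} \right)} + d\right)^{2} = \left(0 + 5\right)^{2} = 5^{2} = 25$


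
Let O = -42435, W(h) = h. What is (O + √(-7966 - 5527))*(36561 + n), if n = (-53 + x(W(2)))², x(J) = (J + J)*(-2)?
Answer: -1709366670 + 40282*I*√13493 ≈ -1.7094e+9 + 4.6791e+6*I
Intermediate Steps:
x(J) = -4*J (x(J) = (2*J)*(-2) = -4*J)
n = 3721 (n = (-53 - 4*2)² = (-53 - 8)² = (-61)² = 3721)
(O + √(-7966 - 5527))*(36561 + n) = (-42435 + √(-7966 - 5527))*(36561 + 3721) = (-42435 + √(-13493))*40282 = (-42435 + I*√13493)*40282 = -1709366670 + 40282*I*√13493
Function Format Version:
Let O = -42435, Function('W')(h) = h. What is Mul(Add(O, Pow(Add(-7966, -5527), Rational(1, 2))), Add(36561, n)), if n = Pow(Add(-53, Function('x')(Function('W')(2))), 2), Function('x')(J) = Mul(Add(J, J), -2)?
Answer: Add(-1709366670, Mul(40282, I, Pow(13493, Rational(1, 2)))) ≈ Add(-1.7094e+9, Mul(4.6791e+6, I))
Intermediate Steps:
Function('x')(J) = Mul(-4, J) (Function('x')(J) = Mul(Mul(2, J), -2) = Mul(-4, J))
n = 3721 (n = Pow(Add(-53, Mul(-4, 2)), 2) = Pow(Add(-53, -8), 2) = Pow(-61, 2) = 3721)
Mul(Add(O, Pow(Add(-7966, -5527), Rational(1, 2))), Add(36561, n)) = Mul(Add(-42435, Pow(Add(-7966, -5527), Rational(1, 2))), Add(36561, 3721)) = Mul(Add(-42435, Pow(-13493, Rational(1, 2))), 40282) = Mul(Add(-42435, Mul(I, Pow(13493, Rational(1, 2)))), 40282) = Add(-1709366670, Mul(40282, I, Pow(13493, Rational(1, 2))))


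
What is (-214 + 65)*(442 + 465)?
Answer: -135143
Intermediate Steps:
(-214 + 65)*(442 + 465) = -149*907 = -135143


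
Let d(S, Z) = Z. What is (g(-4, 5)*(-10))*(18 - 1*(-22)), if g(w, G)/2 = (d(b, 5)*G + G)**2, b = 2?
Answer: -720000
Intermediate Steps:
g(w, G) = 72*G**2 (g(w, G) = 2*(5*G + G)**2 = 2*(6*G)**2 = 2*(36*G**2) = 72*G**2)
(g(-4, 5)*(-10))*(18 - 1*(-22)) = ((72*5**2)*(-10))*(18 - 1*(-22)) = ((72*25)*(-10))*(18 + 22) = (1800*(-10))*40 = -18000*40 = -720000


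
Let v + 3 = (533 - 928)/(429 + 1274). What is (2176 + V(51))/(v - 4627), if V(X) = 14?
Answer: -745914/1577057 ≈ -0.47298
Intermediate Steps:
v = -5504/1703 (v = -3 + (533 - 928)/(429 + 1274) = -3 - 395/1703 = -5504/1703 ≈ -3.2319)
(2176 + V(51))/(v - 4627) = (2176 + 14)/(-5504/1703 - 4627) = 2190/(-7885285/1703) = 2190*(-1703/7885285) = -745914/1577057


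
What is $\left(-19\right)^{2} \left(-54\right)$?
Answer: $-19494$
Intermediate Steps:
$\left(-19\right)^{2} \left(-54\right) = 361 \left(-54\right) = -19494$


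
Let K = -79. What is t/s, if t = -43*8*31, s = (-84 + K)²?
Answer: -10664/26569 ≈ -0.40137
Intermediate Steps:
s = 26569 (s = (-84 - 79)² = (-163)² = 26569)
t = -10664 (t = -344*31 = -10664)
t/s = -10664/26569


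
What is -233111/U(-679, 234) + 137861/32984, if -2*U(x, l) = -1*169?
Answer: -15354567939/5574296 ≈ -2754.5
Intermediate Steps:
U(x, l) = 169/2 (U(x, l) = -(-1)*169/2 = -½*(-169) = 169/2)
-233111/U(-679, 234) + 137861/32984 = -233111/169/2 + 137861/32984 = -233111*2/169 + 137861*(1/32984) = -466222/169 + 137861/32984 = -15354567939/5574296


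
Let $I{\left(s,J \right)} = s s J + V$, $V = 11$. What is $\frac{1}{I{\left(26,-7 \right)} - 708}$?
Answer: $- \frac{1}{5429} \approx -0.0001842$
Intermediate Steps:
$I{\left(s,J \right)} = 11 + J s^{2}$ ($I{\left(s,J \right)} = s s J + 11 = s^{2} J + 11 = J s^{2} + 11 = 11 + J s^{2}$)
$\frac{1}{I{\left(26,-7 \right)} - 708} = \frac{1}{\left(11 - 7 \cdot 26^{2}\right) - 708} = \frac{1}{\left(11 - 4732\right) - 708} = \frac{1}{-4721 - 708} = \frac{1}{-5429} = - \frac{1}{5429}$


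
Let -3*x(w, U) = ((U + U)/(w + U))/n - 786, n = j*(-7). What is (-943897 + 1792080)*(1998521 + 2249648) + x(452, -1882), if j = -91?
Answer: 4923320154365596103/1366365 ≈ 3.6032e+12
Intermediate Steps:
n = 637 (n = -91*(-7) = 637)
x(w, U) = 262 - 2*U/(1911*(U + w)) (x(w, U) = -(((U + U)/(w + U))/637 - 786)/3 = -(((2*U)/(U + w))*(1/637) - 786)/3 = -((2*U/(U + w))*(1/637) - 786)/3 = -(2*U/(637*(U + w)) - 786)/3 = -(-786 + 2*U/(637*(U + w)))/3 = 262 - 2*U/(1911*(U + w)))
(-943897 + 1792080)*(1998521 + 2249648) + x(452, -1882) = (-943897 + 1792080)*(1998521 + 2249648) + (262*452 + (500680/1911)*(-1882))/(-1882 + 452) = 848183*4248169 + (118424 - 942279760/1911)/(-1430) = 3603224726927 - 1/1430*(-715971496/1911) = 3603224726927 + 357985748/1366365 = 4923320154365596103/1366365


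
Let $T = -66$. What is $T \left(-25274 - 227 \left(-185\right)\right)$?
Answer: $-1103586$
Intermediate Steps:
$T \left(-25274 - 227 \left(-185\right)\right) = - 66 \left(-25274 - 227 \left(-185\right)\right) = - 66 \left(-25274 - -41995\right) = - 66 \left(-25274 + 41995\right) = \left(-66\right) 16721 = -1103586$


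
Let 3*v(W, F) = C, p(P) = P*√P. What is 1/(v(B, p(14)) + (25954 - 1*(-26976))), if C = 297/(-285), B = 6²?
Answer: 95/5028317 ≈ 1.8893e-5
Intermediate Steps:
p(P) = P^(3/2)
B = 36
C = -99/95 (C = 297*(-1/285) = -99/95 ≈ -1.0421)
v(W, F) = -33/95 (v(W, F) = (⅓)*(-99/95) = -33/95)
1/(v(B, p(14)) + (25954 - 1*(-26976))) = 1/(-33/95 + (25954 - 1*(-26976))) = 1/(-33/95 + (25954 + 26976)) = 1/(-33/95 + 52930) = 1/(5028317/95) = 95/5028317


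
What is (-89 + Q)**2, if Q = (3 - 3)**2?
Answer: 7921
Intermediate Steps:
Q = 0 (Q = 0**2 = 0)
(-89 + Q)**2 = (-89 + 0)**2 = (-89)**2 = 7921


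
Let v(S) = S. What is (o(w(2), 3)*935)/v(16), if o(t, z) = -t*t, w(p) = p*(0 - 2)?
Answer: -935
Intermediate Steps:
w(p) = -2*p (w(p) = p*(-2) = -2*p)
o(t, z) = -t²
(o(w(2), 3)*935)/v(16) = (-(-2*2)²*935)/16 = (-1*(-4)²*935)*(1/16) = (-1*16*935)*(1/16) = -16*935*(1/16) = -14960*1/16 = -935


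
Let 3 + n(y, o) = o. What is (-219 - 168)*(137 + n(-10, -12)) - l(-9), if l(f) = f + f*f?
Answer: -47286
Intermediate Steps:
n(y, o) = -3 + o
l(f) = f + f²
(-219 - 168)*(137 + n(-10, -12)) - l(-9) = (-219 - 168)*(137 + (-3 - 12)) - (-9)*(1 - 9) = -387*(137 - 15) - (-9)*(-8) = -387*122 - 1*72 = -47214 - 72 = -47286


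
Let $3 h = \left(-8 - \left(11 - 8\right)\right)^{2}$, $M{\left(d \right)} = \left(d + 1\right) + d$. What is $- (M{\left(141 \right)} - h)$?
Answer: $- \frac{728}{3} \approx -242.67$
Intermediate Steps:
$M{\left(d \right)} = 1 + 2 d$ ($M{\left(d \right)} = \left(1 + d\right) + d = 1 + 2 d$)
$h = \frac{121}{3}$ ($h = \frac{\left(-8 - \left(11 - 8\right)\right)^{2}}{3} = \frac{\left(-8 - 3\right)^{2}}{3} = \frac{\left(-11\right)^{2}}{3} = \frac{1}{3} \cdot 121 = \frac{121}{3} \approx 40.333$)
$- (M{\left(141 \right)} - h) = - (\left(1 + 2 \cdot 141\right) - \frac{121}{3}) = - (\left(1 + 282\right) - \frac{121}{3}) = - (283 - \frac{121}{3}) = \left(-1\right) \frac{728}{3} = - \frac{728}{3}$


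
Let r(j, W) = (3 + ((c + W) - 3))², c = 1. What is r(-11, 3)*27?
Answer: 432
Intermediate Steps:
r(j, W) = (1 + W)² (r(j, W) = (3 + ((1 + W) - 3))² = (3 + (-2 + W))² = (1 + W)²)
r(-11, 3)*27 = (1 + 3)²*27 = 4²*27 = 16*27 = 432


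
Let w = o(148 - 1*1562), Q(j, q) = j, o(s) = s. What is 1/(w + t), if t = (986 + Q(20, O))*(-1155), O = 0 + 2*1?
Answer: -1/1163344 ≈ -8.5959e-7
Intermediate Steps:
O = 2 (O = 0 + 2 = 2)
w = -1414 (w = 148 - 1*1562 = 148 - 1562 = -1414)
t = -1161930 (t = (986 + 20)*(-1155) = 1006*(-1155) = -1161930)
1/(w + t) = 1/(-1414 - 1161930) = 1/(-1163344) = -1/1163344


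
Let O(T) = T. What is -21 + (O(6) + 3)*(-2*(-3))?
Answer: 33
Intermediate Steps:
-21 + (O(6) + 3)*(-2*(-3)) = -21 + (6 + 3)*(-2*(-3)) = -21 + 9*6 = -21 + 54 = 33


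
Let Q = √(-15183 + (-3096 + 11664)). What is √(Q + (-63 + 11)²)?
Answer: √(2704 + 21*I*√15) ≈ 52.006 + 0.782*I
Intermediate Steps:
Q = 21*I*√15 (Q = √(-15183 + 8568) = √(-6615) = 21*I*√15 ≈ 81.333*I)
√(Q + (-63 + 11)²) = √(21*I*√15 + (-63 + 11)²) = √(21*I*√15 + (-52)²) = √(21*I*√15 + 2704) = √(2704 + 21*I*√15)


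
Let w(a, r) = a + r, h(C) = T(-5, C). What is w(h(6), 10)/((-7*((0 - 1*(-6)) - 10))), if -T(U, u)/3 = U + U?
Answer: 10/7 ≈ 1.4286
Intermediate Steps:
T(U, u) = -6*U (T(U, u) = -3*(U + U) = -6*U)
h(C) = 30 (h(C) = -6*(-5) = 30)
w(h(6), 10)/((-7*((0 - 1*(-6)) - 10))) = (30 + 10)/((-7*((0 - 1*(-6)) - 10))) = 40/((-7*((0 + 6) - 10))) = 40/((-7*(6 - 10))) = 40/((-7*(-4))) = 40/28 = 40*(1/28) = 10/7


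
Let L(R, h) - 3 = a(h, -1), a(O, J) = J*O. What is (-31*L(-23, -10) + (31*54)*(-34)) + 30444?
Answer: -26875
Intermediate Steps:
L(R, h) = 3 - h
(-31*L(-23, -10) + (31*54)*(-34)) + 30444 = (-31*(3 - 1*(-10)) + (31*54)*(-34)) + 30444 = (-31*(3 + 10) + 1674*(-34)) + 30444 = (-31*13 - 56916) + 30444 = (-403 - 56916) + 30444 = -57319 + 30444 = -26875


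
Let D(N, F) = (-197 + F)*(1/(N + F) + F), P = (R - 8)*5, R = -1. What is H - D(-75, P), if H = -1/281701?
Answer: -184097519281/16902060 ≈ -10892.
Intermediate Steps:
P = -45 (P = (-1 - 8)*5 = -9*5 = -45)
D(N, F) = (-197 + F)*(F + 1/(F + N)) (D(N, F) = (-197 + F)*(1/(F + N) + F) = (-197 + F)*(F + 1/(F + N)))
H = -1/281701 (H = -1*1/281701 = -1/281701 ≈ -3.5499e-6)
H - D(-75, P) = -1/281701 - (-197 - 45 + (-45)³ - 197*(-45)² - 75*(-45)² - 197*(-45)*(-75))/(-45 - 75) = -1/281701 - (-197 - 45 - 91125 - 197*2025 - 75*2025 - 664875)/(-120) = -1/281701 - (-1)*(-197 - 45 - 91125 - 398925 - 151875 - 664875)/120 = -1/281701 - (-1)*(-1307042)/120 = -1/281701 - 1*653521/60 = -1/281701 - 653521/60 = -184097519281/16902060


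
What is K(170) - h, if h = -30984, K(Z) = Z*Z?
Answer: 59884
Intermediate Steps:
K(Z) = Z²
K(170) - h = 170² - 1*(-30984) = 28900 + 30984 = 59884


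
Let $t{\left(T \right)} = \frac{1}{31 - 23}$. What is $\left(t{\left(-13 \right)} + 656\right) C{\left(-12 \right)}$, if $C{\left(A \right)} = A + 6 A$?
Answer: $- \frac{110229}{2} \approx -55115.0$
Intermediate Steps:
$t{\left(T \right)} = \frac{1}{8}$
$C{\left(A \right)} = 7 A$
$\left(t{\left(-13 \right)} + 656\right) C{\left(-12 \right)} = \left(\frac{1}{8} + 656\right) 7 \left(-12\right) = \frac{5249}{8} \left(-84\right) = - \frac{110229}{2}$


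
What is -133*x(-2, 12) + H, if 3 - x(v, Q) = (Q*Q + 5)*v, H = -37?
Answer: -40070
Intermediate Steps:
x(v, Q) = 3 - v*(5 + Q²) (x(v, Q) = 3 - (Q*Q + 5)*v = 3 - (Q² + 5)*v = 3 - (5 + Q²)*v = 3 - v*(5 + Q²))
-133*x(-2, 12) + H = -133*(3 - 5*(-2) - 1*(-2)*12²) - 37 = -133*(3 + 10 - 1*(-2)*144) - 37 = -133*(3 + 10 + 288) - 37 = -133*301 - 37 = -40033 - 37 = -40070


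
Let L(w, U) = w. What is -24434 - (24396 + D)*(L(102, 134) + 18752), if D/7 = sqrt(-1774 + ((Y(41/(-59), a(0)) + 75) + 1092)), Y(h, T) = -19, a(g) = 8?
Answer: -459986618 - 131978*I*sqrt(626) ≈ -4.5999e+8 - 3.3021e+6*I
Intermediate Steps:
D = 7*I*sqrt(626) (D = 7*sqrt(-1774 + ((-19 + 75) + 1092)) = 7*sqrt(-1774 + (56 + 1092)) = 7*sqrt(-1774 + 1148) = 7*sqrt(-626) = 7*(I*sqrt(626)) = 7*I*sqrt(626) ≈ 175.14*I)
-24434 - (24396 + D)*(L(102, 134) + 18752) = -24434 - (24396 + 7*I*sqrt(626))*(102 + 18752) = -24434 - (24396 + 7*I*sqrt(626))*18854 = -24434 - (459962184 + 131978*I*sqrt(626)) = -24434 + (-459962184 - 131978*I*sqrt(626)) = -459986618 - 131978*I*sqrt(626)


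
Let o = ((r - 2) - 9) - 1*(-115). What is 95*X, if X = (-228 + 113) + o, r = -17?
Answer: -2660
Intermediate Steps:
o = 87 (o = ((-17 - 2) - 9) - 1*(-115) = (-19 - 9) + 115 = -28 + 115 = 87)
X = -28 (X = (-228 + 113) + 87 = -115 + 87 = -28)
95*X = 95*(-28) = -2660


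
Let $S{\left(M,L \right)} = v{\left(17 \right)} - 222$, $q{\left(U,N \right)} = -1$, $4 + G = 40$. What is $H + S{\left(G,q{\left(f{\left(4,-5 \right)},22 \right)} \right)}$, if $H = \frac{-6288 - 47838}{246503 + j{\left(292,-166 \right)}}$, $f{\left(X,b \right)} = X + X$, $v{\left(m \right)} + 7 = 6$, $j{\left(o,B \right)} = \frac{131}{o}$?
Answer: $- \frac{16067123353}{71979007} \approx -223.22$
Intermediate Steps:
$v{\left(m \right)} = -1$ ($v{\left(m \right)} = -7 + 6 = -1$)
$G = 36$ ($G = -4 + 40 = 36$)
$f{\left(X,b \right)} = 2 X$
$H = - \frac{15804792}{71979007}$ ($H = \frac{-6288 - 47838}{246503 + \frac{131}{292}} = - \frac{54126}{246503 + 131 \cdot \frac{1}{292}} = - \frac{54126}{246503 + \frac{131}{292}} = - \frac{54126}{\frac{71979007}{292}} = \left(-54126\right) \frac{292}{71979007} = - \frac{15804792}{71979007} \approx -0.21957$)
$S{\left(M,L \right)} = -223$ ($S{\left(M,L \right)} = -1 - 222 = -223$)
$H + S{\left(G,q{\left(f{\left(4,-5 \right)},22 \right)} \right)} = - \frac{15804792}{71979007} - 223 = - \frac{16067123353}{71979007}$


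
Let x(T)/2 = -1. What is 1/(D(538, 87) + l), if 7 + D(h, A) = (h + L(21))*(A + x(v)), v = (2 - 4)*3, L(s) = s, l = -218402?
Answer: -1/170894 ≈ -5.8516e-6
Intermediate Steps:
v = -6 (v = -2*3 = -6)
x(T) = -2 (x(T) = 2*(-1) = -2)
D(h, A) = -7 + (-2 + A)*(21 + h) (D(h, A) = -7 + (h + 21)*(A - 2) = -7 + (21 + h)*(-2 + A) = -7 + (-2 + A)*(21 + h))
1/(D(538, 87) + l) = 1/((-49 - 2*538 + 21*87 + 87*538) - 218402) = 1/((-49 - 1076 + 1827 + 46806) - 218402) = 1/(47508 - 218402) = 1/(-170894) = -1/170894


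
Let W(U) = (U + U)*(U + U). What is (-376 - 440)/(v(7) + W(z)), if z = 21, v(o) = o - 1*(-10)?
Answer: -816/1781 ≈ -0.45817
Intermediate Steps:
v(o) = 10 + o (v(o) = o + 10 = 10 + o)
W(U) = 4*U² (W(U) = (2*U)*(2*U) = 4*U²)
(-376 - 440)/(v(7) + W(z)) = (-376 - 440)/((10 + 7) + 4*21²) = -816/(17 + 4*441) = -816/(17 + 1764) = -816/1781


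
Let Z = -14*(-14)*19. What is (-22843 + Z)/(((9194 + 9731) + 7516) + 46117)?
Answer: -6373/24186 ≈ -0.26350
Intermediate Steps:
Z = 3724 (Z = 196*19 = 3724)
(-22843 + Z)/(((9194 + 9731) + 7516) + 46117) = (-22843 + 3724)/(((9194 + 9731) + 7516) + 46117) = -19119/((18925 + 7516) + 46117) = -19119/(26441 + 46117) = -19119/72558 = -19119*1/72558 = -6373/24186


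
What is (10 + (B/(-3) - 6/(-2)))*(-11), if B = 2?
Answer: -407/3 ≈ -135.67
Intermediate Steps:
(10 + (B/(-3) - 6/(-2)))*(-11) = (10 + (2/(-3) - 6/(-2)))*(-11) = (10 + (2*(-⅓) - 6*(-½)))*(-11) = (10 + (-⅔ + 3))*(-11) = (10 + 7/3)*(-11) = (37/3)*(-11) = -407/3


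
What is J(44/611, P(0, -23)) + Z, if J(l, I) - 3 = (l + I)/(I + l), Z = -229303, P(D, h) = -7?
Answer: -229299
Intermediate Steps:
J(l, I) = 4 (J(l, I) = 3 + (l + I)/(I + l) = 3 + (I + l)/(I + l) = 3 + 1 = 4)
J(44/611, P(0, -23)) + Z = 4 - 229303 = -229299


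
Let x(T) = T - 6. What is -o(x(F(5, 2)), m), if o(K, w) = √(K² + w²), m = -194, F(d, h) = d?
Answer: -√37637 ≈ -194.00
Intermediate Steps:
x(T) = -6 + T
-o(x(F(5, 2)), m) = -√((-6 + 5)² + (-194)²) = -√((-1)² + 37636) = -√(1 + 37636) = -√37637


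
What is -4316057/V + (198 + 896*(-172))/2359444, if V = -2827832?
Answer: 2437062964465/1668027811352 ≈ 1.4610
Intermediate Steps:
-4316057/V + (198 + 896*(-172))/2359444 = -4316057/(-2827832) + (198 + 896*(-172))/2359444 = -4316057*(-1/2827832) + (198 - 154112)*(1/2359444) = 4316057/2827832 - 153914*1/2359444 = 4316057/2827832 - 76957/1179722 = 2437062964465/1668027811352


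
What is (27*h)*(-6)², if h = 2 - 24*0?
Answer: 1944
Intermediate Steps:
h = 2 (h = 2 - 4*0 = 2 + 0 = 2)
(27*h)*(-6)² = (27*2)*(-6)² = 54*36 = 1944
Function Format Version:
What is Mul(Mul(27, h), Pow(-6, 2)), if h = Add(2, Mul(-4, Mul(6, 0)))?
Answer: 1944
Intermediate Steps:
h = 2 (h = Add(2, Mul(-4, 0)) = Add(2, 0) = 2)
Mul(Mul(27, h), Pow(-6, 2)) = Mul(Mul(27, 2), Pow(-6, 2)) = Mul(54, 36) = 1944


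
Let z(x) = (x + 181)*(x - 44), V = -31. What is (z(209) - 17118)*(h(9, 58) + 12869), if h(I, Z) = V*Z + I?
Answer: 523330560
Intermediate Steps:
h(I, Z) = I - 31*Z (h(I, Z) = -31*Z + I = I - 31*Z)
z(x) = (-44 + x)*(181 + x) (z(x) = (181 + x)*(-44 + x) = (-44 + x)*(181 + x))
(z(209) - 17118)*(h(9, 58) + 12869) = ((-7964 + 209² + 137*209) - 17118)*((9 - 31*58) + 12869) = ((-7964 + 43681 + 28633) - 17118)*((9 - 1798) + 12869) = (64350 - 17118)*(-1789 + 12869) = 47232*11080 = 523330560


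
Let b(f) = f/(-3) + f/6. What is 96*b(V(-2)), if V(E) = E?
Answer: 32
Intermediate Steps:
b(f) = -f/6 (b(f) = f*(-⅓) + f*(⅙) = -f/3 + f/6 = -f/6)
96*b(V(-2)) = 96*(-⅙*(-2)) = 96*(⅓) = 32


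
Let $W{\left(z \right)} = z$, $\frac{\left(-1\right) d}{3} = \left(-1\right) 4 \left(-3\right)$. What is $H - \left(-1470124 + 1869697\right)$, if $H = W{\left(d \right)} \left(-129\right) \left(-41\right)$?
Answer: $-589977$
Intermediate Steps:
$d = -36$ ($d = - 3 \left(-1\right) 4 \left(-3\right) = - 3 \left(\left(-4\right) \left(-3\right)\right) = \left(-3\right) 12 = -36$)
$H = -190404$ ($H = \left(-36\right) \left(-129\right) \left(-41\right) = 4644 \left(-41\right) = -190404$)
$H - \left(-1470124 + 1869697\right) = -190404 - \left(-1470124 + 1869697\right) = -190404 - 399573 = -589977$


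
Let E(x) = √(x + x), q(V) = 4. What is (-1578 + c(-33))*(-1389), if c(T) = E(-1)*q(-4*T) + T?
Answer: 2237679 - 5556*I*√2 ≈ 2.2377e+6 - 7857.4*I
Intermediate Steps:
E(x) = √2*√x (E(x) = √(2*x) = √2*√x)
c(T) = T + 4*I*√2 (c(T) = (√2*√(-1))*4 + T = (√2*I)*4 + T = (I*√2)*4 + T = 4*I*√2 + T = T + 4*I*√2)
(-1578 + c(-33))*(-1389) = (-1578 + (-33 + 4*I*√2))*(-1389) = (-1611 + 4*I*√2)*(-1389) = 2237679 - 5556*I*√2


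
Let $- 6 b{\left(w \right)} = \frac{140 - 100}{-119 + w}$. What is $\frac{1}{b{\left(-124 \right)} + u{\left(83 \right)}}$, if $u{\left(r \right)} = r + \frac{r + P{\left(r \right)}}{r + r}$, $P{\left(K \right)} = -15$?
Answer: $\frac{60507}{5048527} \approx 0.011985$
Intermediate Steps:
$b{\left(w \right)} = - \frac{20}{3 \left(-119 + w\right)}$ ($b{\left(w \right)} = - \frac{\left(140 - 100\right) \frac{1}{-119 + w}}{6} = - \frac{40 \frac{1}{-119 + w}}{6} = - \frac{20}{3 \left(-119 + w\right)}$)
$u{\left(r \right)} = r + \frac{-15 + r}{2 r}$ ($u{\left(r \right)} = r + \frac{r - 15}{r + r} = r + \frac{-15 + r}{2 r}$)
$\frac{1}{b{\left(-124 \right)} + u{\left(83 \right)}} = \frac{1}{- \frac{20}{-357 + 3 \left(-124\right)} + \left(\frac{1}{2} + 83 - \frac{15}{2 \cdot 83}\right)} = \frac{1}{- \frac{20}{-357 - 372} + \left(\frac{1}{2} + 83 - \frac{15}{166}\right)} = \frac{1}{- \frac{20}{-729} + \left(\frac{1}{2} + 83 - \frac{15}{166}\right)} = \frac{1}{\left(-20\right) \left(- \frac{1}{729}\right) + \frac{6923}{83}} = \frac{1}{\frac{20}{729} + \frac{6923}{83}} = \frac{1}{\frac{5048527}{60507}} = \frac{60507}{5048527}$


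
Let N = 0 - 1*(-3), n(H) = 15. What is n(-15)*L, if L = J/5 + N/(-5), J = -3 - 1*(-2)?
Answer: -12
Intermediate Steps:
J = -1 (J = -3 + 2 = -1)
N = 3 (N = 0 + 3 = 3)
L = -⅘ (L = -1/5 + 3/(-5) = -1*⅕ + 3*(-⅕) = -⅕ - ⅗ = -⅘ ≈ -0.80000)
n(-15)*L = 15*(-⅘) = -12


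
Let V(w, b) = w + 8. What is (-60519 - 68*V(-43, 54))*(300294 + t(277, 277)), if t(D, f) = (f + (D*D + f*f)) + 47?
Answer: -26399524564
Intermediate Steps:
t(D, f) = 47 + f + D² + f² (t(D, f) = (f + (D² + f²)) + 47 = (f + D² + f²) + 47 = 47 + f + D² + f²)
V(w, b) = 8 + w
(-60519 - 68*V(-43, 54))*(300294 + t(277, 277)) = (-60519 - 68*(8 - 43))*(300294 + (47 + 277 + 277² + 277²)) = (-60519 - 68*(-35))*(300294 + (47 + 277 + 76729 + 76729)) = (-60519 + 2380)*(300294 + 153782) = -58139*454076 = -26399524564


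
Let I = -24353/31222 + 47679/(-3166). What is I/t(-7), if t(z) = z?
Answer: 391433834/172985491 ≈ 2.2628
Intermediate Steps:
I = -391433834/24712213 (I = -24353*1/31222 + 47679*(-1/3166) = -24353/31222 - 47679/3166 = -391433834/24712213 ≈ -15.840)
I/t(-7) = -391433834/24712213/(-7) = -391433834/24712213*(-⅐) = 391433834/172985491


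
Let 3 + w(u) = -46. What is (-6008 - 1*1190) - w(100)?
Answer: -7149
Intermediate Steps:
w(u) = -49 (w(u) = -3 - 46 = -49)
(-6008 - 1*1190) - w(100) = (-6008 - 1*1190) - 1*(-49) = (-6008 - 1190) + 49 = -7198 + 49 = -7149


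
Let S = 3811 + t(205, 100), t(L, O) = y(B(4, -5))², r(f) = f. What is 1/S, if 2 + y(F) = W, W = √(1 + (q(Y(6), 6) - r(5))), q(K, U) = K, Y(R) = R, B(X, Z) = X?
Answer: 3817/14569457 + 4*√2/14569457 ≈ 0.00026237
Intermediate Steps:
W = √2 (W = √(1 + (6 - 1*5)) = √(1 + (6 - 5)) = √(1 + 1) = √2 ≈ 1.4142)
y(F) = -2 + √2
t(L, O) = (-2 + √2)²
S = 3811 + (2 - √2)² ≈ 3811.3
1/S = 1/(3817 - 4*√2)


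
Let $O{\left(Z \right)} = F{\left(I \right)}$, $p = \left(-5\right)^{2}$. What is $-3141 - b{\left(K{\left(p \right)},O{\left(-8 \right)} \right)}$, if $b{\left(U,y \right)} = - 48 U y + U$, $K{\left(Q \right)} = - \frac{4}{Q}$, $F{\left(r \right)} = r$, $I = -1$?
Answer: $- \frac{78329}{25} \approx -3133.2$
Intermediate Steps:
$p = 25$
$O{\left(Z \right)} = -1$
$b{\left(U,y \right)} = U - 48 U y$ ($b{\left(U,y \right)} = - 48 U y + U = U - 48 U y$)
$-3141 - b{\left(K{\left(p \right)},O{\left(-8 \right)} \right)} = -3141 - - \frac{4}{25} \left(1 - -48\right) = -3141 - \left(-4\right) \frac{1}{25} \left(1 + 48\right) = -3141 - \left(- \frac{4}{25}\right) 49 = -3141 - - \frac{196}{25} = -3141 + \frac{196}{25} = - \frac{78329}{25}$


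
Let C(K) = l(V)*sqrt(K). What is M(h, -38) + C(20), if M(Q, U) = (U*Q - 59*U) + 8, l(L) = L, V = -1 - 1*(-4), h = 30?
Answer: 1110 + 6*sqrt(5) ≈ 1123.4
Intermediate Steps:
V = 3 (V = -1 + 4 = 3)
M(Q, U) = 8 - 59*U + Q*U (M(Q, U) = (Q*U - 59*U) + 8 = (-59*U + Q*U) + 8 = 8 - 59*U + Q*U)
C(K) = 3*sqrt(K)
M(h, -38) + C(20) = (8 - 59*(-38) + 30*(-38)) + 3*sqrt(20) = (8 + 2242 - 1140) + 3*(2*sqrt(5)) = 1110 + 6*sqrt(5)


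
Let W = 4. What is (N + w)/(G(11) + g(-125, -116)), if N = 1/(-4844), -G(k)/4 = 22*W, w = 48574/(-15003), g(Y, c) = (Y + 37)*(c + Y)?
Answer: -235307459/1515700039392 ≈ -0.00015525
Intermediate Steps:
g(Y, c) = (37 + Y)*(Y + c)
w = -48574/15003 (w = 48574*(-1/15003) = -48574/15003 ≈ -3.2376)
G(k) = -352 (G(k) = -88*4 = -4*88 = -352)
N = -1/4844 ≈ -0.00020644
(N + w)/(G(11) + g(-125, -116)) = (-1/4844 - 48574/15003)/(-352 + ((-125)² + 37*(-125) + 37*(-116) - 125*(-116))) = -235307459/(72674532*(-352 + (15625 - 4625 - 4292 + 14500))) = -235307459/(72674532*(-352 + 21208)) = -235307459/72674532/20856 = -235307459/72674532*1/20856 = -235307459/1515700039392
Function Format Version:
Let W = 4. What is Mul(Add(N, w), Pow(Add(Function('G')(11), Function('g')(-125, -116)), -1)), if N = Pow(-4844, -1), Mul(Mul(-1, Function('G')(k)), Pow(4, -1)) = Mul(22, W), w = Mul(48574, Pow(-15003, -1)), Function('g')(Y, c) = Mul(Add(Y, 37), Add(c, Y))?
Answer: Rational(-235307459, 1515700039392) ≈ -0.00015525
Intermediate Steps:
Function('g')(Y, c) = Mul(Add(37, Y), Add(Y, c))
w = Rational(-48574, 15003) (w = Mul(48574, Rational(-1, 15003)) = Rational(-48574, 15003) ≈ -3.2376)
Function('G')(k) = -352 (Function('G')(k) = Mul(-4, Mul(22, 4)) = Mul(-4, 88) = -352)
N = Rational(-1, 4844) ≈ -0.00020644
Mul(Add(N, w), Pow(Add(Function('G')(11), Function('g')(-125, -116)), -1)) = Mul(Add(Rational(-1, 4844), Rational(-48574, 15003)), Pow(Add(-352, Add(Pow(-125, 2), Mul(37, -125), Mul(37, -116), Mul(-125, -116))), -1)) = Mul(Rational(-235307459, 72674532), Pow(Add(-352, Add(15625, -4625, -4292, 14500)), -1)) = Mul(Rational(-235307459, 72674532), Pow(Add(-352, 21208), -1)) = Mul(Rational(-235307459, 72674532), Pow(20856, -1)) = Mul(Rational(-235307459, 72674532), Rational(1, 20856)) = Rational(-235307459, 1515700039392)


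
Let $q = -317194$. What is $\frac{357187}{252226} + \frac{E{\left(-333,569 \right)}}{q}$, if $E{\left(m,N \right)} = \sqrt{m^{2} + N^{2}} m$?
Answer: $\frac{357187}{252226} + \frac{1665 \sqrt{17386}}{317194} \approx 2.1083$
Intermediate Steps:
$E{\left(m,N \right)} = m \sqrt{N^{2} + m^{2}}$ ($E{\left(m,N \right)} = \sqrt{N^{2} + m^{2}} m = m \sqrt{N^{2} + m^{2}}$)
$\frac{357187}{252226} + \frac{E{\left(-333,569 \right)}}{q} = \frac{357187}{252226} + \frac{\left(-333\right) \sqrt{569^{2} + \left(-333\right)^{2}}}{-317194} = 357187 \cdot \frac{1}{252226} + - 333 \sqrt{323761 + 110889} \left(- \frac{1}{317194}\right) = \frac{357187}{252226} + - 333 \sqrt{434650} \left(- \frac{1}{317194}\right) = \frac{357187}{252226} + - 333 \cdot 5 \sqrt{17386} \left(- \frac{1}{317194}\right) = \frac{357187}{252226} + - 1665 \sqrt{17386} \left(- \frac{1}{317194}\right) = \frac{357187}{252226} + \frac{1665 \sqrt{17386}}{317194}$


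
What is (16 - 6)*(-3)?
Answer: -30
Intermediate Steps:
(16 - 6)*(-3) = 10*(-3) = -30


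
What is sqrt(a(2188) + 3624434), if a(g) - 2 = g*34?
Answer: 2*sqrt(924707) ≈ 1923.2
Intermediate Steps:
a(g) = 2 + 34*g (a(g) = 2 + g*34 = 2 + 34*g)
sqrt(a(2188) + 3624434) = sqrt((2 + 34*2188) + 3624434) = sqrt((2 + 74392) + 3624434) = sqrt(74394 + 3624434) = sqrt(3698828) = 2*sqrt(924707)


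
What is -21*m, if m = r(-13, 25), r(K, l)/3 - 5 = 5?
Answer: -630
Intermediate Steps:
r(K, l) = 30 (r(K, l) = 15 + 3*5 = 15 + 15 = 30)
m = 30
-21*m = -21*30 = -630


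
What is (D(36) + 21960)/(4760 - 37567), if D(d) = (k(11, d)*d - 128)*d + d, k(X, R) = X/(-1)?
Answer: -3132/32807 ≈ -0.095467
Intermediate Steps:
k(X, R) = -X (k(X, R) = X*(-1) = -X)
D(d) = d + d*(-128 - 11*d) (D(d) = ((-1*11)*d - 128)*d + d = (-11*d - 128)*d + d = (-128 - 11*d)*d + d = d*(-128 - 11*d) + d = d + d*(-128 - 11*d))
(D(36) + 21960)/(4760 - 37567) = (-1*36*(127 + 11*36) + 21960)/(4760 - 37567) = (-1*36*(127 + 396) + 21960)/(-32807) = (-1*36*523 + 21960)*(-1/32807) = (-18828 + 21960)*(-1/32807) = 3132*(-1/32807) = -3132/32807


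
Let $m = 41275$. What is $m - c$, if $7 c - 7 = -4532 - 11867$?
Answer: $\frac{305317}{7} \approx 43617.0$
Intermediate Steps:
$c = - \frac{16392}{7}$ ($c = 1 + \frac{-4532 - 11867}{7} = 1 + \frac{1}{7} \left(-16399\right) = 1 - \frac{16399}{7} = - \frac{16392}{7} \approx -2341.7$)
$m - c = 41275 - - \frac{16392}{7} = 41275 + \frac{16392}{7} = \frac{305317}{7}$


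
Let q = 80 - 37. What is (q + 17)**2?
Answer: 3600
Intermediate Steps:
q = 43
(q + 17)**2 = (43 + 17)**2 = 60**2 = 3600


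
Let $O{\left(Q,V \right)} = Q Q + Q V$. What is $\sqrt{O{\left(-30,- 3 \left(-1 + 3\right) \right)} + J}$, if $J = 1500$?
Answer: $2 \sqrt{645} \approx 50.794$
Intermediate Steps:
$O{\left(Q,V \right)} = Q^{2} + Q V$
$\sqrt{O{\left(-30,- 3 \left(-1 + 3\right) \right)} + J} = \sqrt{- 30 \left(-30 - 3 \left(-1 + 3\right)\right) + 1500} = \sqrt{- 30 \left(-30 - 6\right) + 1500} = \sqrt{\left(-30\right) \left(-36\right) + 1500} = \sqrt{1080 + 1500} = \sqrt{2580} = 2 \sqrt{645}$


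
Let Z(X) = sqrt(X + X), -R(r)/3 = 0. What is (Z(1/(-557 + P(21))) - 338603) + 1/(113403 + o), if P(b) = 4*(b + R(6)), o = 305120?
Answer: -141713143368/418523 + I*sqrt(946)/473 ≈ -3.386e+5 + 0.065026*I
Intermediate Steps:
R(r) = 0 (R(r) = -3*0 = 0)
P(b) = 4*b (P(b) = 4*(b + 0) = 4*b)
Z(X) = sqrt(2)*sqrt(X) (Z(X) = sqrt(2*X) = sqrt(2)*sqrt(X))
(Z(1/(-557 + P(21))) - 338603) + 1/(113403 + o) = (sqrt(2)*sqrt(1/(-557 + 4*21)) - 338603) + 1/(113403 + 305120) = (sqrt(2)*sqrt(1/(-557 + 84)) - 338603) + 1/418523 = (sqrt(2)*sqrt(1/(-473)) - 338603) + 1/418523 = (sqrt(2)*sqrt(-1/473) - 338603) + 1/418523 = (sqrt(2)*(I*sqrt(473)/473) - 338603) + 1/418523 = (I*sqrt(946)/473 - 338603) + 1/418523 = (-338603 + I*sqrt(946)/473) + 1/418523 = -141713143368/418523 + I*sqrt(946)/473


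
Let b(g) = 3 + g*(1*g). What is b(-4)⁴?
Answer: 130321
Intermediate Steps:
b(g) = 3 + g² (b(g) = 3 + g*g = 3 + g²)
b(-4)⁴ = (3 + (-4)²)⁴ = (3 + 16)⁴ = 19⁴ = 130321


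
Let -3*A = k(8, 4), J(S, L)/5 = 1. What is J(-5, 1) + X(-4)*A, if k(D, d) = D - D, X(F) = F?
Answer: 5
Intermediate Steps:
J(S, L) = 5 (J(S, L) = 5*1 = 5)
k(D, d) = 0
A = 0 (A = -⅓*0 = 0)
J(-5, 1) + X(-4)*A = 5 - 4*0 = 5 + 0 = 5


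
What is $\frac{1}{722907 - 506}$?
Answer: $\frac{1}{722401} \approx 1.3843 \cdot 10^{-6}$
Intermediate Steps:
$\frac{1}{722907 - 506} = \frac{1}{722401}$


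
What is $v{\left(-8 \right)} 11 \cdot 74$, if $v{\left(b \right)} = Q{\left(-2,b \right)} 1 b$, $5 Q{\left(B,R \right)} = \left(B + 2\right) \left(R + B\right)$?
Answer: $0$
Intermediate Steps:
$Q{\left(B,R \right)} = \frac{\left(2 + B\right) \left(B + R\right)}{5}$ ($Q{\left(B,R \right)} = \frac{\left(B + 2\right) \left(R + B\right)}{5} = \frac{\left(2 + B\right) \left(B + R\right)}{5}$)
$v{\left(b \right)} = 0$ ($v{\left(b \right)} = \left(\frac{\left(-2\right)^{2}}{5} + \frac{2}{5} \left(-2\right) + \frac{2 b}{5} + \frac{1}{5} \left(-2\right) b\right) 1 b = \left(\frac{1}{5} \cdot 4 - \frac{4}{5} + \frac{2 b}{5} - \frac{2 b}{5}\right) b = \left(\frac{4}{5} - \frac{4}{5} + \frac{2 b}{5} - \frac{2 b}{5}\right) b = 0 b = 0$)
$v{\left(-8 \right)} 11 \cdot 74 = 0 \cdot 11 \cdot 74 = 0 \cdot 74 = 0$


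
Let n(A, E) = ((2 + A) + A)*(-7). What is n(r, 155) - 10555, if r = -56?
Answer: -9785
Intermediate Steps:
n(A, E) = -14 - 14*A (n(A, E) = (2 + 2*A)*(-7) = -14 - 14*A)
n(r, 155) - 10555 = (-14 - 14*(-56)) - 10555 = (-14 + 784) - 10555 = 770 - 10555 = -9785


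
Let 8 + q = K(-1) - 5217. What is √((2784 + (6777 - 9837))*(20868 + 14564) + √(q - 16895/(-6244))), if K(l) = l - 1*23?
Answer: √(-95317039913088 + 53074*I*√176937789)/3122 ≈ 0.011581 + 3127.2*I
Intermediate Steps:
K(l) = -23 + l (K(l) = l - 23 = -23 + l)
q = -5249 (q = -8 + ((-23 - 1) - 5217) = -8 + (-24 - 5217) = -8 - 5241 = -5249)
√((2784 + (6777 - 9837))*(20868 + 14564) + √(q - 16895/(-6244))) = √((2784 + (6777 - 9837))*(20868 + 14564) + √(-5249 - 16895/(-6244))) = √((2784 - 3060)*35432 + √(-5249 - 16895*(-1/6244))) = √(-276*35432 + √(-5249 + 16895/6244)) = √(-9779232 + √(-32757861/6244)) = √(-9779232 + 17*I*√176937789/3122)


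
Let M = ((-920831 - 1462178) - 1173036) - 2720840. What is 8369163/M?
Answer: -2789721/2092295 ≈ -1.3333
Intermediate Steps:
M = -6276885 (M = (-2383009 - 1173036) - 2720840 = -3556045 - 2720840 = -6276885)
8369163/M = 8369163/(-6276885) = 8369163*(-1/6276885) = -2789721/2092295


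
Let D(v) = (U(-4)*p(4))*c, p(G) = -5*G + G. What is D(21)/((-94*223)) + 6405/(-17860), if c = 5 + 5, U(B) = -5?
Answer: -316063/796556 ≈ -0.39679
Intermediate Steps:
p(G) = -4*G
c = 10
D(v) = 800 (D(v) = -(-20)*4*10 = -5*(-16)*10 = 80*10 = 800)
D(21)/((-94*223)) + 6405/(-17860) = 800/((-94*223)) + 6405/(-17860) = 800/(-20962) + 6405*(-1/17860) = 800*(-1/20962) - 1281/3572 = -400/10481 - 1281/3572 = -316063/796556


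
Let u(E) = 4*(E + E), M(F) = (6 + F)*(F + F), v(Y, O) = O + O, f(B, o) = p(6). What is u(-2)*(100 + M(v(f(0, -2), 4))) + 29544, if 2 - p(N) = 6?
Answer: 24360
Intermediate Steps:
p(N) = -4 (p(N) = 2 - 1*6 = 2 - 6 = -4)
f(B, o) = -4
v(Y, O) = 2*O
M(F) = 2*F*(6 + F) (M(F) = (6 + F)*(2*F) = 2*F*(6 + F))
u(E) = 8*E (u(E) = 4*(2*E) = 8*E)
u(-2)*(100 + M(v(f(0, -2), 4))) + 29544 = (8*(-2))*(100 + 2*(2*4)*(6 + 2*4)) + 29544 = -16*(100 + 2*8*(6 + 8)) + 29544 = -16*(100 + 2*8*14) + 29544 = -16*(100 + 224) + 29544 = -16*324 + 29544 = -5184 + 29544 = 24360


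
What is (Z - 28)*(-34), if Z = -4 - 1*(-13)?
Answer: 646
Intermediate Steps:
Z = 9 (Z = -4 + 13 = 9)
(Z - 28)*(-34) = (9 - 28)*(-34) = -19*(-34) = 646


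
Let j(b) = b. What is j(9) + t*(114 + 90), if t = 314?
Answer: 64065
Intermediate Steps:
j(9) + t*(114 + 90) = 9 + 314*(114 + 90) = 9 + 314*204 = 9 + 64056 = 64065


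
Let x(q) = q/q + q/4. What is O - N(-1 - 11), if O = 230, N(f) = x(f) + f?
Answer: 244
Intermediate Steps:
x(q) = 1 + q/4 (x(q) = 1 + q*(1/4) = 1 + q/4)
N(f) = 1 + 5*f/4 (N(f) = (1 + f/4) + f = 1 + 5*f/4)
O - N(-1 - 11) = 230 - (1 + 5*(-1 - 11)/4) = 230 - (1 + (5/4)*(-12)) = 230 - (1 - 15) = 230 - 1*(-14) = 230 + 14 = 244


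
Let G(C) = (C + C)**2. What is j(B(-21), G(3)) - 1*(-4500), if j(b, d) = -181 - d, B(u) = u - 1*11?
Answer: 4283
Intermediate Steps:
B(u) = -11 + u (B(u) = u - 11 = -11 + u)
G(C) = 4*C**2 (G(C) = (2*C)**2 = 4*C**2)
j(B(-21), G(3)) - 1*(-4500) = (-181 - 4*3**2) - 1*(-4500) = (-181 - 4*9) + 4500 = (-181 - 1*36) + 4500 = (-181 - 36) + 4500 = -217 + 4500 = 4283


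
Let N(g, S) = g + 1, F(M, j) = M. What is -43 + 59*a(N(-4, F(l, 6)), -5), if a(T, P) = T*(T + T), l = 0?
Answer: 1019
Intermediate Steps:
N(g, S) = 1 + g
a(T, P) = 2*T² (a(T, P) = T*(2*T) = 2*T²)
-43 + 59*a(N(-4, F(l, 6)), -5) = -43 + 59*(2*(1 - 4)²) = -43 + 59*(2*(-3)²) = -43 + 59*(2*9) = -43 + 59*18 = -43 + 1062 = 1019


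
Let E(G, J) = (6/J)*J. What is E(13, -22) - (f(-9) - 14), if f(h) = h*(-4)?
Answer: -16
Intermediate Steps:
E(G, J) = 6
f(h) = -4*h
E(13, -22) - (f(-9) - 14) = 6 - (-4*(-9) - 14) = 6 - (36 - 14) = 6 - 1*22 = 6 - 22 = -16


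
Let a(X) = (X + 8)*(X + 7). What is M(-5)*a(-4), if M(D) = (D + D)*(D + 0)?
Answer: 600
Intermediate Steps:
M(D) = 2*D**2 (M(D) = (2*D)*D = 2*D**2)
a(X) = (7 + X)*(8 + X) (a(X) = (8 + X)*(7 + X) = (7 + X)*(8 + X))
M(-5)*a(-4) = (2*(-5)**2)*(56 + (-4)**2 + 15*(-4)) = (2*25)*(56 + 16 - 60) = 50*12 = 600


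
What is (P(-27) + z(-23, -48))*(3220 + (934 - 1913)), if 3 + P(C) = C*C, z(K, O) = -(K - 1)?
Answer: 1680750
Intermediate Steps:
z(K, O) = 1 - K (z(K, O) = -(-1 + K) = 1 - K)
P(C) = -3 + C² (P(C) = -3 + C*C = -3 + C²)
(P(-27) + z(-23, -48))*(3220 + (934 - 1913)) = ((-3 + (-27)²) + (1 - 1*(-23)))*(3220 + (934 - 1913)) = ((-3 + 729) + (1 + 23))*(3220 - 979) = (726 + 24)*2241 = 750*2241 = 1680750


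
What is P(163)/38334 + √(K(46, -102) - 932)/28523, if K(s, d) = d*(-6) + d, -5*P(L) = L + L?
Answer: -163/95835 + I*√422/28523 ≈ -0.0017008 + 0.00072021*I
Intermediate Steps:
P(L) = -2*L/5 (P(L) = -(L + L)/5 = -2*L/5)
K(s, d) = -5*d (K(s, d) = -6*d + d = -5*d)
P(163)/38334 + √(K(46, -102) - 932)/28523 = -⅖*163/38334 + √(-5*(-102) - 932)/28523 = -326/5*1/38334 + √(510 - 932)*(1/28523) = -163/95835 + √(-422)*(1/28523) = -163/95835 + (I*√422)*(1/28523) = -163/95835 + I*√422/28523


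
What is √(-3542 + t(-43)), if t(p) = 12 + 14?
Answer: 2*I*√879 ≈ 59.296*I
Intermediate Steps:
t(p) = 26
√(-3542 + t(-43)) = √(-3542 + 26) = √(-3516) = 2*I*√879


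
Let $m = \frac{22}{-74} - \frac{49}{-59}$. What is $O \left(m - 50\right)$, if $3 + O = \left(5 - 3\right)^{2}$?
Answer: $- \frac{107986}{2183} \approx -49.467$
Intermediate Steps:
$O = 1$ ($O = -3 + \left(5 - 3\right)^{2} = -3 + 2^{2} = -3 + 4 = 1$)
$m = \frac{1164}{2183}$ ($m = 22 \left(- \frac{1}{74}\right) - - \frac{49}{59} = - \frac{11}{37} + \frac{49}{59} = \frac{1164}{2183} \approx 0.53321$)
$O \left(m - 50\right) = 1 \left(\frac{1164}{2183} - 50\right) = 1 \left(- \frac{107986}{2183}\right) = - \frac{107986}{2183}$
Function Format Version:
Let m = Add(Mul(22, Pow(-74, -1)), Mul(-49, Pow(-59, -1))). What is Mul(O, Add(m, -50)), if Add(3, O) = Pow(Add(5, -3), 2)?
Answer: Rational(-107986, 2183) ≈ -49.467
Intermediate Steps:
O = 1 (O = Add(-3, Pow(Add(5, -3), 2)) = Add(-3, Pow(2, 2)) = Add(-3, 4) = 1)
m = Rational(1164, 2183) (m = Add(Mul(22, Rational(-1, 74)), Mul(-49, Rational(-1, 59))) = Add(Rational(-11, 37), Rational(49, 59)) = Rational(1164, 2183) ≈ 0.53321)
Mul(O, Add(m, -50)) = Mul(1, Add(Rational(1164, 2183), -50)) = Mul(1, Rational(-107986, 2183)) = Rational(-107986, 2183)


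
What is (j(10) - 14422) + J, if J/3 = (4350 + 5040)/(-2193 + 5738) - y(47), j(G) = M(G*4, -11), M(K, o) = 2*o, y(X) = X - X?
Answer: -10235162/709 ≈ -14436.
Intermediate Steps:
y(X) = 0
j(G) = -22 (j(G) = 2*(-11) = -22)
J = 5634/709 (J = 3*((4350 + 5040)/(-2193 + 5738) - 1*0) = 3*(9390/3545 + 0) = 3*(9390*(1/3545) + 0) = 3*(1878/709 + 0) = 3*(1878/709) = 5634/709 ≈ 7.9464)
(j(10) - 14422) + J = (-22 - 14422) + 5634/709 = -14444 + 5634/709 = -10235162/709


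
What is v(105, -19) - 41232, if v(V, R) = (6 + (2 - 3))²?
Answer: -41207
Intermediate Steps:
v(V, R) = 25 (v(V, R) = (6 - 1)² = 5² = 25)
v(105, -19) - 41232 = 25 - 41232 = -41207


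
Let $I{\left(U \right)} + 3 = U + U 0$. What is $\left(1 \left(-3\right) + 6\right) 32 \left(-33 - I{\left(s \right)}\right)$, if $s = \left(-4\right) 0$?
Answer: $-2880$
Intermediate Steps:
$s = 0$
$I{\left(U \right)} = -3 + U$ ($I{\left(U \right)} = -3 + \left(U + U 0\right) = -3 + \left(U + 0\right) = -3 + U$)
$\left(1 \left(-3\right) + 6\right) 32 \left(-33 - I{\left(s \right)}\right) = \left(1 \left(-3\right) + 6\right) 32 \left(-33 - \left(-3 + 0\right)\right) = \left(-3 + 6\right) 32 \left(-33 - -3\right) = 3 \cdot 32 \left(-33 + 3\right) = 96 \left(-30\right) = -2880$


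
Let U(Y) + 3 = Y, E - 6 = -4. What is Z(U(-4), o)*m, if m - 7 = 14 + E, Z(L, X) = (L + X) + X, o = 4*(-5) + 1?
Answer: -1035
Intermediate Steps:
E = 2 (E = 6 - 4 = 2)
U(Y) = -3 + Y
o = -19 (o = -20 + 1 = -19)
Z(L, X) = L + 2*X
m = 23 (m = 7 + (14 + 2) = 7 + 16 = 23)
Z(U(-4), o)*m = ((-3 - 4) + 2*(-19))*23 = (-7 - 38)*23 = -45*23 = -1035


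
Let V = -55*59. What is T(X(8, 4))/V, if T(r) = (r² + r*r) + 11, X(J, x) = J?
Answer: -139/3245 ≈ -0.042835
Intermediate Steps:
V = -3245
T(r) = 11 + 2*r² (T(r) = (r² + r²) + 11 = 2*r² + 11 = 11 + 2*r²)
T(X(8, 4))/V = (11 + 2*8²)/(-3245) = (11 + 2*64)*(-1/3245) = (11 + 128)*(-1/3245) = 139*(-1/3245) = -139/3245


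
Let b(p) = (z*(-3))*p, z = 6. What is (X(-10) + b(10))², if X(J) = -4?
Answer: 33856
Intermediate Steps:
b(p) = -18*p (b(p) = (6*(-3))*p = -18*p)
(X(-10) + b(10))² = (-4 - 18*10)² = (-4 - 180)² = (-184)² = 33856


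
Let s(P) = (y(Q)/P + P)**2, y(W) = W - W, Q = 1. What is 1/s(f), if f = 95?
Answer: 1/9025 ≈ 0.00011080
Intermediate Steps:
y(W) = 0
s(P) = P**2 (s(P) = (0/P + P)**2 = (0 + P)**2 = P**2)
1/s(f) = 1/(95**2) = 1/9025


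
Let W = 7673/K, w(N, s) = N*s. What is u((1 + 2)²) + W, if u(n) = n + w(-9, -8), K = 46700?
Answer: 3790373/46700 ≈ 81.164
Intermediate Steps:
u(n) = 72 + n (u(n) = n - 9*(-8) = n + 72 = 72 + n)
W = 7673/46700 ≈ 0.16430
u((1 + 2)²) + W = (72 + (1 + 2)²) + 7673/46700 = (72 + 3²) + 7673/46700 = (72 + 9) + 7673/46700 = 81 + 7673/46700 = 3790373/46700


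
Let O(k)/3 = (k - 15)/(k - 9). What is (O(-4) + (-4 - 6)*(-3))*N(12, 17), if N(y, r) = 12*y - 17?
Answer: 56769/13 ≈ 4366.8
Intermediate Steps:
N(y, r) = -17 + 12*y
O(k) = 3*(-15 + k)/(-9 + k) (O(k) = 3*((k - 15)/(k - 9)) = 3*((-15 + k)/(-9 + k)) = 3*(-15 + k)/(-9 + k))
(O(-4) + (-4 - 6)*(-3))*N(12, 17) = (3*(-15 - 4)/(-9 - 4) + (-4 - 6)*(-3))*(-17 + 12*12) = (3*(-19)/(-13) - 10*(-3))*(-17 + 144) = (3*(-1/13)*(-19) + 30)*127 = (57/13 + 30)*127 = (447/13)*127 = 56769/13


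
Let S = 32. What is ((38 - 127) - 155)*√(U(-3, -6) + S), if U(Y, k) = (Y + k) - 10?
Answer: -244*√13 ≈ -879.75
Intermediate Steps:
U(Y, k) = -10 + Y + k
((38 - 127) - 155)*√(U(-3, -6) + S) = ((38 - 127) - 155)*√((-10 - 3 - 6) + 32) = (-89 - 155)*√(-19 + 32) = -244*√13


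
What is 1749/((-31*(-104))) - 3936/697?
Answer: -279771/54808 ≈ -5.1046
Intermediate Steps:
1749/((-31*(-104))) - 3936/697 = 1749/3224 - 3936*1/697 = 1749*(1/3224) - 96/17 = 1749/3224 - 96/17 = -279771/54808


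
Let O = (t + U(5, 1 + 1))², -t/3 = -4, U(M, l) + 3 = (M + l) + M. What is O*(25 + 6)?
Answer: 13671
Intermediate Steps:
U(M, l) = -3 + l + 2*M (U(M, l) = -3 + ((M + l) + M) = -3 + (l + 2*M) = -3 + l + 2*M)
t = 12 (t = -3*(-4) = 12)
O = 441 (O = (12 + (-3 + (1 + 1) + 2*5))² = (12 + (-3 + 2 + 10))² = (12 + 9)² = 21² = 441)
O*(25 + 6) = 441*(25 + 6) = 441*31 = 13671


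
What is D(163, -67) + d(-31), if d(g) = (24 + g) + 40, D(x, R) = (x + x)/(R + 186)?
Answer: 4253/119 ≈ 35.740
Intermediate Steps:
D(x, R) = 2*x/(186 + R) (D(x, R) = (2*x)/(186 + R) = 2*x/(186 + R))
d(g) = 64 + g
D(163, -67) + d(-31) = 2*163/(186 - 67) + (64 - 31) = 2*163/119 + 33 = 2*163*(1/119) + 33 = 326/119 + 33 = 4253/119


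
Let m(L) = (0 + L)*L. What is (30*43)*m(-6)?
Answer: 46440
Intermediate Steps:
m(L) = L² (m(L) = L*L = L²)
(30*43)*m(-6) = (30*43)*(-6)² = 1290*36 = 46440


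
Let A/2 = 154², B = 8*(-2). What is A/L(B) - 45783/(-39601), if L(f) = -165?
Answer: -170072767/594015 ≈ -286.31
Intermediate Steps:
B = -16
A = 47432 (A = 2*154² = 2*23716 = 47432)
A/L(B) - 45783/(-39601) = 47432/(-165) - 45783/(-39601) = 47432*(-1/165) - 45783*(-1/39601) = -4312/15 + 45783/39601 = -170072767/594015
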